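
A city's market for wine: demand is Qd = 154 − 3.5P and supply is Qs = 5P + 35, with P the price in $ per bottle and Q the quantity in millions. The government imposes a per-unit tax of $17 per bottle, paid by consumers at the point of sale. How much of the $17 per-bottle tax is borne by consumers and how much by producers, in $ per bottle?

Without the tax, 154 − 3.5P = 5P + 35 gives 8.5P = 119, so P* = $14 and Q* = 105.
With the tax collected from consumers, demand (in seller-price terms) shifts: Qd = 154 − 3.5(P + 17).
New equilibrium: consumers pay $24, producers receive $7, Q = 70. (Wedge: Pb − Ps = 17.)
Burden on consumers: $10; on producers: $7. (They sum to $17.)
The less price-elastic side of the market bears the larger share of a per-unit tax.

Consumers bear $10 per bottle; producers bear $7 per bottle.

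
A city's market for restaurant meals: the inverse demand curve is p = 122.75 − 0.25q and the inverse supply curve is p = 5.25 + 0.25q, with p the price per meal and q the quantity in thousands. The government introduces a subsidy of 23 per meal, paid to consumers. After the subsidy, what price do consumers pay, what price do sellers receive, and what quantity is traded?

Inverting to q(p) form: qd = 491 − 4p; qs = 4p − 21.
Before the subsidy: set 491 − 4p = 4p − 21 → p* = 64, q* = 235.
With a per-unit subsidy paid to consumers, each effectively pays p − 23, so demand becomes qd = 491 − 4(p − 23).
New equilibrium: consumers pay 52.5, sellers receive 75.5, q = 281. (Wedge: pb − ps = −23.)

Consumers pay 52.5; sellers receive 75.5; quantity = 281.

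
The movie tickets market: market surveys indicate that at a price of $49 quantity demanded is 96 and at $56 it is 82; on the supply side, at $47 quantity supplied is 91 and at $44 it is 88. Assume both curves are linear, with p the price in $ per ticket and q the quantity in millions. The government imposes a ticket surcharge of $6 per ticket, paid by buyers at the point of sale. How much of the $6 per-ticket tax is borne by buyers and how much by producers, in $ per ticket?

Buyers bear $2 per ticket; producers bear $4 per ticket.

Demand slope: (82 − 96)/(56 − 49) = -2, so qd = 194 − 2p.
Supply slope: (88 − 91)/(44 − 47) = 1, so qs = p + 44.
Without the tax, 194 − 2p = p + 44 gives 3p = 150, so p* = $50 and q* = 94.
With the tax collected from buyers, demand (in seller-price terms) shifts: qd = 194 − 2(p + 6).
New equilibrium: buyers pay $52, producers receive $46, q = 90. (Wedge: pb − ps = 6.)
Burden on buyers: $2; on producers: $4. (They sum to $6.)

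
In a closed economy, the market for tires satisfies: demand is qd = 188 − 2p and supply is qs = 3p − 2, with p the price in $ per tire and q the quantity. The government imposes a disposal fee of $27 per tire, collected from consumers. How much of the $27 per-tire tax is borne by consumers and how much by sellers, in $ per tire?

Consumers bear $16.2 per tire; sellers bear $10.8 per tire.

Without the tax, 188 − 2p = 3p − 2 gives 5p = 190, so p* = $38 and q* = 112.
With the tax collected from consumers, demand (in seller-price terms) shifts: qd = 188 − 2(p + 27).
Solving gives q = 79.6 with consumers paying $54.2 and sellers receiving $27.2 (the $27 wedge).
Burden on consumers: $16.2; on sellers: $10.8. (They sum to $27.)
The less price-elastic side of the market bears the larger share of a per-unit tax.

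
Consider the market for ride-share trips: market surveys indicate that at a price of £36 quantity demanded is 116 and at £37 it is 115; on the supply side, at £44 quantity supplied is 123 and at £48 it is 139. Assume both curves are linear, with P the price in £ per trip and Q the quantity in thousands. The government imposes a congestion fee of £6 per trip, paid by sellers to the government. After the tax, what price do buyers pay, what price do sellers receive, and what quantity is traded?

Buyers pay £45.8; sellers receive £39.8; quantity = 106.2.

Demand slope: (115 − 116)/(37 − 36) = -1, so Qd = 152 − P.
Supply slope: (139 − 123)/(48 − 44) = 4, so Qs = 4P − 53.
Before the tax: set 152 − P = 4P − 53 → P* = £41, Q* = 111.
With the tax collected from sellers, supply shifts: Qs = 4(P − 6) − 53.
Solving gives Q = 106.2 with buyers paying £45.8 and sellers receiving £39.8 (the £6 wedge).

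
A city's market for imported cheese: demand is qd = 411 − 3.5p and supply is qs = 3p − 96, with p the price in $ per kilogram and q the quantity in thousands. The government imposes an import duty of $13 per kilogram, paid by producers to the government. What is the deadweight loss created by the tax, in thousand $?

Without the tax, 411 − 3.5p = 3p − 96 gives 6.5p = 507, so p* = $78 and q* = 138.
With the tax collected from producers, supply shifts: qs = 3(p − 13) − 96.
Solving gives q = 117 with buyers paying $84 and producers receiving $71 (the $13 wedge).
Quantity falls by |ΔQ| = |138 − 117| = 21.
DWL = ½ · t · |ΔQ| = ½ · 13 · 21 = $136.5.

Deadweight loss = $136.5 thousand.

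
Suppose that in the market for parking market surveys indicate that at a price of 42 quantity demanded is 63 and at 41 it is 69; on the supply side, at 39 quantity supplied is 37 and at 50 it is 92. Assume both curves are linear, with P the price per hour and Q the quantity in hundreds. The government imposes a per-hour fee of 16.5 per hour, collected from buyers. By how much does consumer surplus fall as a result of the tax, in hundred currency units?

Demand slope: (69 − 63)/(41 − 42) = -6, so Qd = 315 − 6P.
Supply slope: (92 − 37)/(50 − 39) = 5, so Qs = 5P − 158.
Before the tax: set 315 − 6P = 5P − 158 → P* = 43, Q* = 57.
With the tax collected from buyers, demand (in seller-price terms) shifts: Qd = 315 − 6(P + 16.5).
Solving gives Q = 12 with buyers paying 50.5 and suppliers receiving 34 (the 16.5 wedge).
ΔCS is the trapezoid between Q = 12 and Q = 57 of height 7.5: ½ · (57 + 12) · 7.5 = 258.75.

Consumer surplus falls by 258.75 hundred.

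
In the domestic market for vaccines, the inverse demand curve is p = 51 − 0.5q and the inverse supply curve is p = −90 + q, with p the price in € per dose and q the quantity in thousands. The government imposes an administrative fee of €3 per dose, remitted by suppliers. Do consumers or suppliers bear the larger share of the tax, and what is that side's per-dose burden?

Suppliers bear the larger share: €2 per dose.

Inverting to q(p) form: qd = 102 − 2p; qs = p + 90.
Before the tax: set 102 − 2p = p + 90 → p* = €4, q* = 94.
With the tax collected from suppliers, supply shifts: qs = (p − 3) + 90.
Solving gives q = 92 with consumers paying €5 and suppliers receiving €2 (the €3 wedge).
Per-dose burden: consumers €1, suppliers €2.
Suppliers take the larger share because supply is less price-elastic here (demand slope 2 vs supply slope 1).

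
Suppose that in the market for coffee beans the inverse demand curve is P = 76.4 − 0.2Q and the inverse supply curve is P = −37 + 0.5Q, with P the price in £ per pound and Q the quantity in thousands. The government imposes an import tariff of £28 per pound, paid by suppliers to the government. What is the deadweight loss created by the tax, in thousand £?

Rewrite in direct form: Qd = 382 − 5P and Qs = 2P + 74.
Before the tax: set 382 − 5P = 2P + 74 → P* = £44, Q* = 162.
With the tax collected from suppliers, supply shifts: Qs = 2(P − 28) + 74.
New equilibrium: consumers pay £52, suppliers receive £24, Q = 122. (Wedge: Pb − Ps = 28.)
Quantity falls by |ΔQ| = |162 − 122| = 40.
DWL = ½ · t · |ΔQ| = ½ · 28 · 40 = £560.

Deadweight loss = £560 thousand.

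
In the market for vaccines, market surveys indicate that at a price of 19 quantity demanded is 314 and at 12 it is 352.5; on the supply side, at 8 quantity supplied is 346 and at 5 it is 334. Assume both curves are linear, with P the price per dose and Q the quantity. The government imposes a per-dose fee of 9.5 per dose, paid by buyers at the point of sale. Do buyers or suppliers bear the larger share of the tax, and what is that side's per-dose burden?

Demand slope: (352.5 − 314)/(12 − 19) = -5.5, so Qd = 418.5 − 5.5P.
Supply slope: (334 − 346)/(5 − 8) = 4, so Qs = 4P + 314.
Without the tax, 418.5 − 5.5P = 4P + 314 gives 9.5P = 104.5, so P* = 11 and Q* = 358.
With the tax collected from buyers, demand (in seller-price terms) shifts: Qd = 418.5 − 5.5(P + 9.5).
Solving gives Q = 336 with buyers paying 15 and suppliers receiving 5.5 (the 9.5 wedge).
Per-dose burden: buyers 4, suppliers 5.5.
Suppliers take the larger share because supply is less price-elastic here (demand slope 5.5 vs supply slope 4).

Suppliers bear the larger share: 5.5 per dose.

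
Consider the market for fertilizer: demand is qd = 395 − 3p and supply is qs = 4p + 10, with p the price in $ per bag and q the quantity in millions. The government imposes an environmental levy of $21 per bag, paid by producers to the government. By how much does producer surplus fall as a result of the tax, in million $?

Producer surplus falls by $1908 million.

Before the tax: set 395 − 3p = 4p + 10 → p* = $55, q* = 230.
With the tax collected from producers, supply shifts: qs = 4(p − 21) + 10.
Solving gives q = 194 with consumers paying $67 and producers receiving $46 (the $21 wedge).
ΔPS is the trapezoid between Q = 194 and Q = 230 of height $9: ½ · (230 + 194) · 9 = $1908.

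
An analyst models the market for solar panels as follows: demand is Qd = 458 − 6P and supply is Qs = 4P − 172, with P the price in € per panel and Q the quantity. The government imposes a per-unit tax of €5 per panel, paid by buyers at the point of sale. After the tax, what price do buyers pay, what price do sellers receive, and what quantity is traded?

Buyers pay €65; sellers receive €60; quantity = 68.

Before the tax: set 458 − 6P = 4P − 172 → P* = €63, Q* = 80.
With the tax collected from buyers, demand (in seller-price terms) shifts: Qd = 458 − 6(P + 5).
New equilibrium: buyers pay €65, sellers receive €60, Q = 68. (Wedge: Pb − Ps = 5.)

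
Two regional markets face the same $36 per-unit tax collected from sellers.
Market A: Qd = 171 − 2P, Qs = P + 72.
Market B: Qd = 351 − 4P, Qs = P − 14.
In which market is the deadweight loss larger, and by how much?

Market A: pre-tax P* = $33, Q* = 105; post-tax Q = 81; deadweight loss = $432.
Market B: pre-tax P* = $73, Q* = 59; post-tax Q = 30.2; deadweight loss = $518.4.
Difference: $432 vs $518.4 → market B is larger by $86.4.

Market B, by $86.4.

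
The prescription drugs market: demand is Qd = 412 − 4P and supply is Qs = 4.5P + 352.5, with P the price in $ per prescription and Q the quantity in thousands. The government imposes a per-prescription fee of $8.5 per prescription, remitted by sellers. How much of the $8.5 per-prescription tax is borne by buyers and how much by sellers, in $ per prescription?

Buyers bear $4.5 per prescription; sellers bear $4 per prescription.

Without the tax, 412 − 4P = 4.5P + 352.5 gives 8.5P = 59.5, so P* = $7 and Q* = 384.
With the tax collected from sellers, supply shifts: Qs = 4.5(P − 8.5) + 352.5.
New equilibrium: buyers pay $11.5, sellers receive $3, Q = 366. (Wedge: Pb − Ps = 8.5.)
Burden on buyers: $4.5; on sellers: $4. (They sum to $8.5.)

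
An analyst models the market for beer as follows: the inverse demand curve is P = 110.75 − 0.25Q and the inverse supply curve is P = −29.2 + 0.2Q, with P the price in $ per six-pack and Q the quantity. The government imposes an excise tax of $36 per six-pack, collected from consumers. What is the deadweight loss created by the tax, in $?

Deadweight loss = $1440.

Inverting to Q(P) form: Qd = 443 − 4P; Qs = 5P + 146.
Without the tax, 443 − 4P = 5P + 146 gives 9P = 297, so P* = $33 and Q* = 311.
With the tax collected from consumers, demand (in seller-price terms) shifts: Qd = 443 − 4(P + 36).
Solving gives Q = 231 with consumers paying $53 and producers receiving $17 (the $36 wedge).
Quantity falls by |ΔQ| = |311 − 231| = 80.
DWL = ½ · t · |ΔQ| = ½ · 36 · 80 = $1440.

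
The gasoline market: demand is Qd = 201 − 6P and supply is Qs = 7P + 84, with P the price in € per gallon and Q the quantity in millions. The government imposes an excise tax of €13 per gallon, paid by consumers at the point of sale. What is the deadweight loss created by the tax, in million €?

Deadweight loss = €273 million.

Without the tax, 201 − 6P = 7P + 84 gives 13P = 117, so P* = €9 and Q* = 147.
With the tax collected from consumers, demand (in seller-price terms) shifts: Qd = 201 − 6(P + 13).
New equilibrium: consumers pay €16, producers receive €3, Q = 105. (Wedge: Pb − Ps = 13.)
Quantity falls by |ΔQ| = |147 − 105| = 42.
DWL = ½ · t · |ΔQ| = ½ · 13 · 42 = €273.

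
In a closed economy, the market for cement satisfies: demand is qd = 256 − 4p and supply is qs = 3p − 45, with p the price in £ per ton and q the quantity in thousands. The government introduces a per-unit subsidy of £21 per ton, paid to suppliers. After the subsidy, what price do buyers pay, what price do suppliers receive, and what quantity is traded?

Buyers pay £34; suppliers receive £55; quantity = 120.

Before the subsidy: set 256 − 4p = 3p − 45 → p* = £43, q* = 84.
With a per-unit subsidy paid to suppliers, each receives p + 21 per unit sold, so supply becomes qs = 3(p + 21) − 45.
Solving gives q = 120 with buyers paying £34 and suppliers receiving £55 (the £21 wedge).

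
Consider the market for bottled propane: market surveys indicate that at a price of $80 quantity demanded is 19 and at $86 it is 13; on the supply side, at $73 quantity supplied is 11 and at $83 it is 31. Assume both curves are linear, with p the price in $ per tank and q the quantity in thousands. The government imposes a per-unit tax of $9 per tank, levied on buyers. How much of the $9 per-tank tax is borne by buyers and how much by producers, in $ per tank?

Demand slope: (13 − 19)/(86 − 80) = -1, so qd = 99 − p.
Supply slope: (31 − 11)/(83 − 73) = 2, so qs = 2p − 135.
Before the tax: set 99 − p = 2p − 135 → p* = $78, q* = 21.
With the tax collected from buyers, demand (in seller-price terms) shifts: qd = 99 − (p + 9).
Solving gives q = 15 with buyers paying $84 and producers receiving $75 (the $9 wedge).
Burden on buyers: $6; on producers: $3. (They sum to $9.)

Buyers bear $6 per tank; producers bear $3 per tank.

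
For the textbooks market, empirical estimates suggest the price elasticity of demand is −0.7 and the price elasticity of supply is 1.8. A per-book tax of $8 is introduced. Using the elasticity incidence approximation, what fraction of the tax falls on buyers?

Incidence ratio: buyers' share ≈ εs / (εs + |εd|) = 1.8 / (1.8 + 0.7) = 0.72.
Supply is the more elastic side, so buyers bear the larger share.

Buyers' share ≈ 0.72.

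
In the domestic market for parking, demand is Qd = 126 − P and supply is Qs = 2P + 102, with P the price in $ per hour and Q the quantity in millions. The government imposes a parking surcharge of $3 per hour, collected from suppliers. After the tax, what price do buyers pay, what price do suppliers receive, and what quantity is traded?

Before the tax: set 126 − P = 2P + 102 → P* = $8, Q* = 118.
With the tax collected from suppliers, supply shifts: Qs = 2(P − 3) + 102.
Solving gives Q = 116 with buyers paying $10 and suppliers receiving $7 (the $3 wedge).
The less price-elastic side of the market bears the larger share of a per-unit tax.

Buyers pay $10; suppliers receive $7; quantity = 116.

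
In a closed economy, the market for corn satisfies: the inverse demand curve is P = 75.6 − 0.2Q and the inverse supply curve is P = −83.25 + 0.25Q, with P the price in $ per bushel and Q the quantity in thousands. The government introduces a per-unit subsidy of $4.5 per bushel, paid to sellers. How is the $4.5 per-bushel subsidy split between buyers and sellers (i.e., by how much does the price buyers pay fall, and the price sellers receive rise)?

Rewrite in direct form: Qd = 378 − 5P and Qs = 4P + 333.
Before the subsidy: set 378 − 5P = 4P + 333 → P* = $5, Q* = 353.
With a per-unit subsidy paid to sellers, each receives P + 4.5 per unit sold, so supply becomes Qs = 4(P + 4.5) + 333.
Solving gives Q = 363 with buyers paying $3 and sellers receiving $7.5 (the $4.5 wedge).
Gain to buyers: $2; to sellers: $2.5. (They sum to $4.5.)

Buyers gain $2 per bushel; sellers gain $2.5 per bushel.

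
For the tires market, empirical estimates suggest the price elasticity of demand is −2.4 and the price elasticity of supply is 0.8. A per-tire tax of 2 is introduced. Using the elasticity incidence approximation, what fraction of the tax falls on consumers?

Consumers' share ≈ 0.25.

Incidence ratio: consumers' share ≈ εs / (εs + |εd|) = 0.8 / (0.8 + 2.4) = 0.25.
Supply is the less elastic side, so consumers bear the smaller share.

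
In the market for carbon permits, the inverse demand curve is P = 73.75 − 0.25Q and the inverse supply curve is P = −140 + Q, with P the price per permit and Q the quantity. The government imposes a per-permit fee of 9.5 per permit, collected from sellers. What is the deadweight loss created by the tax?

Deadweight loss = 36.1.

Inverting to Q(P) form: Qd = 295 − 4P; Qs = P + 140.
Before the tax: set 295 − 4P = P + 140 → P* = 31, Q* = 171.
With the tax collected from sellers, supply shifts: Qs = (P − 9.5) + 140.
Solving gives Q = 163.4 with consumers paying 32.9 and sellers receiving 23.4 (the 9.5 wedge).
Quantity falls by |ΔQ| = |171 − 163.4| = 7.6.
DWL = ½ · t · |ΔQ| = ½ · 9.5 · 7.6 = 36.1.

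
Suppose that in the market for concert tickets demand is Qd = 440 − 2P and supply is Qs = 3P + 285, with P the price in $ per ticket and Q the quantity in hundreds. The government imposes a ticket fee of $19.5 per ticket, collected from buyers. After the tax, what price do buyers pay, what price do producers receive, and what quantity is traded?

Buyers pay $42.7; producers receive $23.2; quantity = 354.6.

Without the tax, 440 − 2P = 3P + 285 gives 5P = 155, so P* = $31 and Q* = 378.
With the tax collected from buyers, demand (in seller-price terms) shifts: Qd = 440 − 2(P + 19.5).
Solving gives Q = 354.6 with buyers paying $42.7 and producers receiving $23.2 (the $19.5 wedge).
The less price-elastic side of the market bears the larger share of a per-unit tax.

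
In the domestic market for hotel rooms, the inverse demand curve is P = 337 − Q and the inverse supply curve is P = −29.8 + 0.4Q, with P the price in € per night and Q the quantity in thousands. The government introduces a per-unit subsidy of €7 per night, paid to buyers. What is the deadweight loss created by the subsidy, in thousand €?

Deadweight loss = €17.5 thousand.

Rewrite in direct form: Qd = 337 − P and Qs = 2.5P + 74.5.
Without the subsidy, 337 − P = 2.5P + 74.5 gives 3.5P = 262.5, so P* = €75 and Q* = 262.
With a per-unit subsidy paid to buyers, each effectively pays P − 7, so demand becomes Qd = 337 − (P − 7).
Solving gives Q = 267 with buyers paying €70 and suppliers receiving €77 (the €7 wedge).
Quantity rises by |ΔQ| = |262 − 267| = 5.
DWL = ½ · t · |ΔQ| = ½ · 7 · 5 = €17.5.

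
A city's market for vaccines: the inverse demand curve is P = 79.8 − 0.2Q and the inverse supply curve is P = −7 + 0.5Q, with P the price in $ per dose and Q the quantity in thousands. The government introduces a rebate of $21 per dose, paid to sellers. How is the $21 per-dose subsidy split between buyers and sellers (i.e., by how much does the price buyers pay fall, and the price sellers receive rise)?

Buyers gain $6 per dose; sellers gain $15 per dose.

Inverting to Q(P) form: Qd = 399 − 5P; Qs = 2P + 14.
Without the subsidy, 399 − 5P = 2P + 14 gives 7P = 385, so P* = $55 and Q* = 124.
With a per-unit subsidy paid to sellers, each receives P + 21 per unit sold, so supply becomes Qs = 2(P + 21) + 14.
Solving gives Q = 154 with buyers paying $49 and sellers receiving $70 (the $21 wedge).
Gain to buyers: $6; to sellers: $15. (They sum to $21.)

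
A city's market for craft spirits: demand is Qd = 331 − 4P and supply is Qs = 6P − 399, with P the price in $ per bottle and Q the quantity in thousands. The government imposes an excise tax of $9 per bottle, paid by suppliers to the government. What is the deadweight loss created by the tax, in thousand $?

Deadweight loss = $97.2 thousand.

Before the tax: set 331 − 4P = 6P − 399 → P* = $73, Q* = 39.
With the tax collected from suppliers, supply shifts: Qs = 6(P − 9) − 399.
New equilibrium: buyers pay $78.4, suppliers receive $69.4, Q = 17.4. (Wedge: Pb − Ps = 9.)
Quantity falls by |ΔQ| = |39 − 17.4| = 21.6.
DWL = ½ · t · |ΔQ| = ½ · 9 · 21.6 = $97.2.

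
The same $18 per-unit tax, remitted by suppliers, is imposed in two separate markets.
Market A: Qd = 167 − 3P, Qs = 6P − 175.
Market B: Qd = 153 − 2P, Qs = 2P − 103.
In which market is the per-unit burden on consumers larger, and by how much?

Market A, by $3.

Market A: pre-tax P* = $38, Q* = 53; post-tax Q = 17; per-unit burden on consumers = $12.
Market B: pre-tax P* = $64, Q* = 25; post-tax Q = 7; per-unit burden on consumers = $9.
Difference: $12 vs $9 → market A is larger by $3.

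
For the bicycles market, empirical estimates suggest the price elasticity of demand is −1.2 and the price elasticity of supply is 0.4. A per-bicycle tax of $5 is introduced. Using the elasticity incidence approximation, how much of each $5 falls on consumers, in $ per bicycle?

Incidence ratio: consumers' share ≈ εs / (εs + |εd|) = 0.4 / (0.4 + 1.2) = 0.25.
So consumers bear ≈ 0.25 × $5 = $1.25; sellers bear $3.75.

Consumers bear ≈ $1.25 per bicycle.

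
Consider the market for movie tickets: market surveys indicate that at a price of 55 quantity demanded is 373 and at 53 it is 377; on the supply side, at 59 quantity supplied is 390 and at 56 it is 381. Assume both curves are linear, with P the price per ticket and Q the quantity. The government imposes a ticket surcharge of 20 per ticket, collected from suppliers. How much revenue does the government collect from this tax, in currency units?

Demand slope: (377 − 373)/(53 − 55) = -2, so Qd = 483 − 2P.
Supply slope: (381 − 390)/(56 − 59) = 3, so Qs = 3P + 213.
Without the tax, 483 − 2P = 3P + 213 gives 5P = 270, so P* = 54 and Q* = 375.
With the tax collected from suppliers, supply shifts: Qs = 3(P − 20) + 213.
Solving gives Q = 351 with consumers paying 66 and suppliers receiving 46 (the 20 wedge).
Revenue = t · Q = 20 · 351 = 7020.

Tax revenue = 7020.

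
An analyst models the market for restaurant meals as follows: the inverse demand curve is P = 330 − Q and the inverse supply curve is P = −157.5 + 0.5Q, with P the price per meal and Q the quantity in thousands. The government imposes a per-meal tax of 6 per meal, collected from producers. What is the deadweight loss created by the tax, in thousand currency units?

Deadweight loss = 12 thousand.

Rewrite in direct form: Qd = 330 − P and Qs = 2P + 315.
Before the tax: set 330 − P = 2P + 315 → P* = 5, Q* = 325.
With the tax collected from producers, supply shifts: Qs = 2(P − 6) + 315.
Solving gives Q = 321 with consumers paying 9 and producers receiving 3 (the 6 wedge).
Quantity falls by |ΔQ| = |325 − 321| = 4.
DWL = ½ · t · |ΔQ| = ½ · 6 · 4 = 12.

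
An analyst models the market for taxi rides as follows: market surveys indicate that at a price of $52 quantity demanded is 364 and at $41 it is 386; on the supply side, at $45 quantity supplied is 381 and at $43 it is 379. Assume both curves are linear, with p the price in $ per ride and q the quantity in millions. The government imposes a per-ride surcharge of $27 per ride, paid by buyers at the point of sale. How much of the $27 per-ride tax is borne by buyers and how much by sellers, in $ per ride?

Buyers bear $9 per ride; sellers bear $18 per ride.

Demand slope: (386 − 364)/(41 − 52) = -2, so qd = 468 − 2p.
Supply slope: (379 − 381)/(43 − 45) = 1, so qs = p + 336.
Before the tax: set 468 − 2p = p + 336 → p* = $44, q* = 380.
With the tax collected from buyers, demand (in seller-price terms) shifts: qd = 468 − 2(p + 27).
New equilibrium: buyers pay $53, sellers receive $26, q = 362. (Wedge: pb − ps = 27.)
Burden on buyers: $9; on sellers: $18. (They sum to $27.)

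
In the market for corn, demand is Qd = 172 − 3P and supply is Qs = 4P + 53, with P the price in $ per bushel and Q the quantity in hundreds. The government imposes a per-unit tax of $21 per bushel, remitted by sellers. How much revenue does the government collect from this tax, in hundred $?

Tax revenue = $1785 hundred.

Without the tax, 172 − 3P = 4P + 53 gives 7P = 119, so P* = $17 and Q* = 121.
With the tax collected from sellers, supply shifts: Qs = 4(P − 21) + 53.
New equilibrium: buyers pay $29, sellers receive $8, Q = 85. (Wedge: Pb − Ps = 21.)
Revenue = t · Q = 21 · 85 = $1785.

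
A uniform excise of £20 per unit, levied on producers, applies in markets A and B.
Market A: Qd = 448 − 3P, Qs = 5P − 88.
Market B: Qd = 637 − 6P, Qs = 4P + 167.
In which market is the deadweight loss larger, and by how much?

Market A: pre-tax P* = £67, Q* = 247; post-tax Q = 209.5; deadweight loss = £375.
Market B: pre-tax P* = £47, Q* = 355; post-tax Q = 307; deadweight loss = £480.
Difference: £375 vs £480 → market B is larger by £105.

Market B, by £105.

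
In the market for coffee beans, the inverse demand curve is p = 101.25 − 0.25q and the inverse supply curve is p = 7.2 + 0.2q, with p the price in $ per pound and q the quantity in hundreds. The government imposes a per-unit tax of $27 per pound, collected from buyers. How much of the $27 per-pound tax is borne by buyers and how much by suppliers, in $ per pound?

Inverting to q(p) form: qd = 405 − 4p; qs = 5p − 36.
Before the tax: set 405 − 4p = 5p − 36 → p* = $49, q* = 209.
With the tax collected from buyers, demand (in seller-price terms) shifts: qd = 405 − 4(p + 27).
New equilibrium: buyers pay $64, suppliers receive $37, q = 149. (Wedge: pb − ps = 27.)
Burden on buyers: $15; on suppliers: $12. (They sum to $27.)

Buyers bear $15 per pound; suppliers bear $12 per pound.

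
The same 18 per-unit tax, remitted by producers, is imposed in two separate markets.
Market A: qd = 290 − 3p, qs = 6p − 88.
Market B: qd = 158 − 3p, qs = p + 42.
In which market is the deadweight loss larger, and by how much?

Market A, by 202.5.

Market A: pre-tax p* = 42, q* = 164; post-tax q = 128; deadweight loss = 324.
Market B: pre-tax p* = 29, q* = 71; post-tax q = 57.5; deadweight loss = 121.5.
Difference: 324 vs 121.5 → market A is larger by 202.5.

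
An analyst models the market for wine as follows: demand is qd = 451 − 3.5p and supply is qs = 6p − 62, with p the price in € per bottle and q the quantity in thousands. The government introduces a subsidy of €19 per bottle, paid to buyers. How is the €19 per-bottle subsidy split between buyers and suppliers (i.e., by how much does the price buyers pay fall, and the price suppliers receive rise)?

Without the subsidy, 451 − 3.5p = 6p − 62 gives 9.5p = 513, so p* = €54 and q* = 262.
With a per-unit subsidy paid to buyers, each effectively pays p − 19, so demand becomes qd = 451 − 3.5(p − 19).
New equilibrium: buyers pay €42, suppliers receive €61, q = 304. (Wedge: pb − ps = −19.)
Gain to buyers: €12; to suppliers: €7. (They sum to €19.)

Buyers gain €12 per bottle; suppliers gain €7 per bottle.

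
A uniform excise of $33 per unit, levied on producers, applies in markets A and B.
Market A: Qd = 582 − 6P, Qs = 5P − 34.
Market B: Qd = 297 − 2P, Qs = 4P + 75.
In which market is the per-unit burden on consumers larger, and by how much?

Market B, by $7.

Market A: pre-tax P* = $56, Q* = 246; post-tax Q = 156; per-unit burden on consumers = $15.
Market B: pre-tax P* = $37, Q* = 223; post-tax Q = 179; per-unit burden on consumers = $22.
Difference: $15 vs $22 → market B is larger by $7.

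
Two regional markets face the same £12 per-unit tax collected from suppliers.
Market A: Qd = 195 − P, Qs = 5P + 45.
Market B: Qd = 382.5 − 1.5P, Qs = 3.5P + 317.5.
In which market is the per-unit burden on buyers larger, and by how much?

Market A, by £1.6.

Market A: pre-tax P* = £25, Q* = 170; post-tax Q = 160; per-unit burden on buyers = £10.
Market B: pre-tax P* = £13, Q* = 363; post-tax Q = 350.4; per-unit burden on buyers = £8.4.
Difference: £10 vs £8.4 → market A is larger by £1.6.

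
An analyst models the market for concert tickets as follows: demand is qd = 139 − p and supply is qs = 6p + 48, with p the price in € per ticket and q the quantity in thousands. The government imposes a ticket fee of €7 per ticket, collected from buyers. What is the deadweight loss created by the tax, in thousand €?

Without the tax, 139 − p = 6p + 48 gives 7p = 91, so p* = €13 and q* = 126.
With the tax collected from buyers, demand (in seller-price terms) shifts: qd = 139 − (p + 7).
New equilibrium: buyers pay €19, producers receive €12, q = 120. (Wedge: pb − ps = 7.)
Quantity falls by |ΔQ| = |126 − 120| = 6.
DWL = ½ · t · |ΔQ| = ½ · 7 · 6 = €21.

Deadweight loss = €21 thousand.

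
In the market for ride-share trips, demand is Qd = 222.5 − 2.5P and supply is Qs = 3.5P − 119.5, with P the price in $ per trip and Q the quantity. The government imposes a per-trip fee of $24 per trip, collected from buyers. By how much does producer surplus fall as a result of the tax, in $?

Producer surplus falls by $625.

Without the tax, 222.5 − 2.5P = 3.5P − 119.5 gives 6P = 342, so P* = $57 and Q* = 80.
With the tax collected from buyers, demand (in seller-price terms) shifts: Qd = 222.5 − 2.5(P + 24).
Solving gives Q = 45 with buyers paying $71 and suppliers receiving $47 (the $24 wedge).
ΔPS is the trapezoid between Q = 45 and Q = 80 of height $10: ½ · (80 + 45) · 10 = $625.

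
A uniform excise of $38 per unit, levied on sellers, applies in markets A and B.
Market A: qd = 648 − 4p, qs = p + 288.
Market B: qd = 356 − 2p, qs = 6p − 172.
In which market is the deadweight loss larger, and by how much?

Market B, by $505.4.

Market A: pre-tax p* = $72, q* = 360; post-tax q = 329.6; deadweight loss = $577.6.
Market B: pre-tax p* = $66, q* = 224; post-tax q = 167; deadweight loss = $1083.
Difference: $577.6 vs $1083 → market B is larger by $505.4.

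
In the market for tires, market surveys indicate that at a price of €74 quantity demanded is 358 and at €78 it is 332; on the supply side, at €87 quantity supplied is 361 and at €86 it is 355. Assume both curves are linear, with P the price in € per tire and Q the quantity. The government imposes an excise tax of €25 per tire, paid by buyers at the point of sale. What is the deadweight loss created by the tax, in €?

Demand slope: (332 − 358)/(78 − 74) = -6.5, so Qd = 839 − 6.5P.
Supply slope: (355 − 361)/(86 − 87) = 6, so Qs = 6P − 161.
Without the tax, 839 − 6.5P = 6P − 161 gives 12.5P = 1000, so P* = €80 and Q* = 319.
With the tax collected from buyers, demand (in seller-price terms) shifts: Qd = 839 − 6.5(P + 25).
New equilibrium: buyers pay €92, producers receive €67, Q = 241. (Wedge: Pb − Ps = 25.)
Quantity falls by |ΔQ| = |319 − 241| = 78.
DWL = ½ · t · |ΔQ| = ½ · 25 · 78 = €975.

Deadweight loss = €975.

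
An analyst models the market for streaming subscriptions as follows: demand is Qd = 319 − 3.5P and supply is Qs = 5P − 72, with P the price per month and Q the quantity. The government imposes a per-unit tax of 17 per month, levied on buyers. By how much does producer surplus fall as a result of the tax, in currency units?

Producer surplus falls by 983.5.

Before the tax: set 319 − 3.5P = 5P − 72 → P* = 46, Q* = 158.
With the tax collected from buyers, demand (in seller-price terms) shifts: Qd = 319 − 3.5(P + 17).
Solving gives Q = 123 with buyers paying 56 and suppliers receiving 39 (the 17 wedge).
ΔPS is the trapezoid between Q = 123 and Q = 158 of height 7: ½ · (158 + 123) · 7 = 983.5.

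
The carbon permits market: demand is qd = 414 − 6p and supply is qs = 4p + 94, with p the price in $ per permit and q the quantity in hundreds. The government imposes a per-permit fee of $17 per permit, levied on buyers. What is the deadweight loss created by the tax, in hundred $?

Deadweight loss = $346.8 hundred.

Before the tax: set 414 − 6p = 4p + 94 → p* = $32, q* = 222.
With the tax collected from buyers, demand (in seller-price terms) shifts: qd = 414 − 6(p + 17).
Solving gives q = 181.2 with buyers paying $38.8 and sellers receiving $21.8 (the $17 wedge).
Quantity falls by |ΔQ| = |222 − 181.2| = 40.8.
DWL = ½ · t · |ΔQ| = ½ · 17 · 40.8 = $346.8.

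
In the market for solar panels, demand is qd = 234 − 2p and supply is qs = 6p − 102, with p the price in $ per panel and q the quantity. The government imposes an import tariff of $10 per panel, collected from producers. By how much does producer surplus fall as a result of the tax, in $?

Producer surplus falls by $356.25.

Before the tax: set 234 − 2p = 6p − 102 → p* = $42, q* = 150.
With the tax collected from producers, supply shifts: qs = 6(p − 10) − 102.
New equilibrium: consumers pay $49.5, producers receive $39.5, q = 135. (Wedge: pb − ps = 10.)
ΔPS is the trapezoid between Q = 135 and Q = 150 of height $2.5: ½ · (150 + 135) · 2.5 = $356.25.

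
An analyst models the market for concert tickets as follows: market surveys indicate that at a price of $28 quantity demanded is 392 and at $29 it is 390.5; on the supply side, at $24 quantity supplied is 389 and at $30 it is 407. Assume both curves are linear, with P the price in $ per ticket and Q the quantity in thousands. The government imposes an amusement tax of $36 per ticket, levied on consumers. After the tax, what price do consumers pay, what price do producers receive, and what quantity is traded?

Demand slope: (390.5 − 392)/(29 − 28) = -1.5, so Qd = 434 − 1.5P.
Supply slope: (407 − 389)/(30 − 24) = 3, so Qs = 3P + 317.
Without the tax, 434 − 1.5P = 3P + 317 gives 4.5P = 117, so P* = $26 and Q* = 395.
With the tax collected from consumers, demand (in seller-price terms) shifts: Qd = 434 − 1.5(P + 36).
Solving gives Q = 359 with consumers paying $50 and producers receiving $14 (the $36 wedge).

Consumers pay $50; producers receive $14; quantity = 359.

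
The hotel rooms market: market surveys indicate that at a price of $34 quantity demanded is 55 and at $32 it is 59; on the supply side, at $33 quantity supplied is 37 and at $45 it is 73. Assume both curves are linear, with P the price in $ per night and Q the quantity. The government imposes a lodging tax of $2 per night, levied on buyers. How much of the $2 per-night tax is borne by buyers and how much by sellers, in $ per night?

Buyers bear $1.2 per night; sellers bear $0.8 per night.

Demand slope: (59 − 55)/(32 − 34) = -2, so Qd = 123 − 2P.
Supply slope: (73 − 37)/(45 − 33) = 3, so Qs = 3P − 62.
Without the tax, 123 − 2P = 3P − 62 gives 5P = 185, so P* = $37 and Q* = 49.
With the tax collected from buyers, demand (in seller-price terms) shifts: Qd = 123 − 2(P + 2).
New equilibrium: buyers pay $38.2, sellers receive $36.2, Q = 46.6. (Wedge: Pb − Ps = 2.)
Burden on buyers: $1.2; on sellers: $0.8. (They sum to $2.)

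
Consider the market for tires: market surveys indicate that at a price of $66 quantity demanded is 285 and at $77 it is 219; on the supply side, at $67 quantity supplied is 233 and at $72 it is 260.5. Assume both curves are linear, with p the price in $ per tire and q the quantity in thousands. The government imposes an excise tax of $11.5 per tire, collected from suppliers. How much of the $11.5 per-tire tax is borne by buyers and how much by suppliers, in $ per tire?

Buyers bear $5.5 per tire; suppliers bear $6 per tire.

Demand slope: (219 − 285)/(77 − 66) = -6, so qd = 681 − 6p.
Supply slope: (260.5 − 233)/(72 − 67) = 5.5, so qs = 5.5p − 135.5.
Without the tax, 681 − 6p = 5.5p − 135.5 gives 11.5p = 816.5, so p* = $71 and q* = 255.
With the tax collected from suppliers, supply shifts: qs = 5.5(p − 11.5) − 135.5.
New equilibrium: buyers pay $76.5, suppliers receive $65, q = 222. (Wedge: pb − ps = 11.5.)
Burden on buyers: $5.5; on suppliers: $6. (They sum to $11.5.)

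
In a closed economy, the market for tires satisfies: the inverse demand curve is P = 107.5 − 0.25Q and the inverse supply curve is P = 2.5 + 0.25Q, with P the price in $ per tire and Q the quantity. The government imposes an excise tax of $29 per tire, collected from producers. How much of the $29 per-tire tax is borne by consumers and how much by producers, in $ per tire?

Rewrite in direct form: Qd = 430 − 4P and Qs = 4P − 10.
Before the tax: set 430 − 4P = 4P − 10 → P* = $55, Q* = 210.
With the tax collected from producers, supply shifts: Qs = 4(P − 29) − 10.
New equilibrium: consumers pay $69.5, producers receive $40.5, Q = 152. (Wedge: Pb − Ps = 29.)
Burden on consumers: $14.5; on producers: $14.5. (They sum to $29.)

Consumers bear $14.5 per tire; producers bear $14.5 per tire.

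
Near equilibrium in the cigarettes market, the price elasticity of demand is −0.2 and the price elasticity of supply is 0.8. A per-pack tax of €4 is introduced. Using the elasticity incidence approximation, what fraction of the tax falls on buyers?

Incidence ratio: buyers' share ≈ εs / (εs + |εd|) = 0.8 / (0.8 + 0.2) = 0.8.
Supply is the more elastic side, so buyers bear the larger share.

Buyers' share ≈ 0.8.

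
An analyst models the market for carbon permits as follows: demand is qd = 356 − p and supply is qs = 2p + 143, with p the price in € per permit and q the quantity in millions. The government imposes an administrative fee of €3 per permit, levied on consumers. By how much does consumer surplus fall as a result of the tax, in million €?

Consumer surplus falls by €568 million.

Without the tax, 356 − p = 2p + 143 gives 3p = 213, so p* = €71 and q* = 285.
With the tax collected from consumers, demand (in seller-price terms) shifts: qd = 356 − (p + 3).
New equilibrium: consumers pay €73, suppliers receive €70, q = 283. (Wedge: pb − ps = 3.)
ΔCS is the trapezoid between Q = 283 and Q = 285 of height €2: ½ · (285 + 283) · 2 = €568.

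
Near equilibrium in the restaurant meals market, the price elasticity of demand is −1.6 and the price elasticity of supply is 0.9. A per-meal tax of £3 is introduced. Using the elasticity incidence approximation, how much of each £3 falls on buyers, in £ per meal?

Buyers bear ≈ £1.08 per meal.

Incidence ratio: buyers' share ≈ εs / (εs + |εd|) = 0.9 / (0.9 + 1.6) = 0.36.
So buyers bear ≈ 0.36 × £3 = £1.08; producers bear £1.92.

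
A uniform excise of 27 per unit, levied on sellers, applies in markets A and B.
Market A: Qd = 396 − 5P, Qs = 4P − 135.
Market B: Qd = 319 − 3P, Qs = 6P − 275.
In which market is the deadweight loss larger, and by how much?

Market A: pre-tax P* = 59, Q* = 101; post-tax Q = 41; deadweight loss = 810.
Market B: pre-tax P* = 66, Q* = 121; post-tax Q = 67; deadweight loss = 729.
Difference: 810 vs 729 → market A is larger by 81.

Market A, by 81.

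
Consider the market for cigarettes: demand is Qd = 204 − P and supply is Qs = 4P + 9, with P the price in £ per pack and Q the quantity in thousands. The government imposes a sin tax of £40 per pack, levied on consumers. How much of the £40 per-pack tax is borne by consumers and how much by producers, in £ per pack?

Before the tax: set 204 − P = 4P + 9 → P* = £39, Q* = 165.
With the tax collected from consumers, demand (in seller-price terms) shifts: Qd = 204 − (P + 40).
New equilibrium: consumers pay £71, producers receive £31, Q = 133. (Wedge: Pb − Ps = 40.)
Burden on consumers: £32; on producers: £8. (They sum to £40.)

Consumers bear £32 per pack; producers bear £8 per pack.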